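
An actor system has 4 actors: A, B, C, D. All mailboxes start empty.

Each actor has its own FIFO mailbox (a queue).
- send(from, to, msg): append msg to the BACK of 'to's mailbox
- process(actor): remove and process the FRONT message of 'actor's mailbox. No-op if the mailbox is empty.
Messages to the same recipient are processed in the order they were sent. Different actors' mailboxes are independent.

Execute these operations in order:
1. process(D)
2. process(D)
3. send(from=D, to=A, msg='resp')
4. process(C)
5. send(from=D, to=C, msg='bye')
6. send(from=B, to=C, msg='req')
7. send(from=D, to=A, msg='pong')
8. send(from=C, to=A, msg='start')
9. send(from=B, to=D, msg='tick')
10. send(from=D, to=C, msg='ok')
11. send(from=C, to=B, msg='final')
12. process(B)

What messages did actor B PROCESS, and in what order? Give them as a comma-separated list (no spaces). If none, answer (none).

Answer: final

Derivation:
After 1 (process(D)): A:[] B:[] C:[] D:[]
After 2 (process(D)): A:[] B:[] C:[] D:[]
After 3 (send(from=D, to=A, msg='resp')): A:[resp] B:[] C:[] D:[]
After 4 (process(C)): A:[resp] B:[] C:[] D:[]
After 5 (send(from=D, to=C, msg='bye')): A:[resp] B:[] C:[bye] D:[]
After 6 (send(from=B, to=C, msg='req')): A:[resp] B:[] C:[bye,req] D:[]
After 7 (send(from=D, to=A, msg='pong')): A:[resp,pong] B:[] C:[bye,req] D:[]
After 8 (send(from=C, to=A, msg='start')): A:[resp,pong,start] B:[] C:[bye,req] D:[]
After 9 (send(from=B, to=D, msg='tick')): A:[resp,pong,start] B:[] C:[bye,req] D:[tick]
After 10 (send(from=D, to=C, msg='ok')): A:[resp,pong,start] B:[] C:[bye,req,ok] D:[tick]
After 11 (send(from=C, to=B, msg='final')): A:[resp,pong,start] B:[final] C:[bye,req,ok] D:[tick]
After 12 (process(B)): A:[resp,pong,start] B:[] C:[bye,req,ok] D:[tick]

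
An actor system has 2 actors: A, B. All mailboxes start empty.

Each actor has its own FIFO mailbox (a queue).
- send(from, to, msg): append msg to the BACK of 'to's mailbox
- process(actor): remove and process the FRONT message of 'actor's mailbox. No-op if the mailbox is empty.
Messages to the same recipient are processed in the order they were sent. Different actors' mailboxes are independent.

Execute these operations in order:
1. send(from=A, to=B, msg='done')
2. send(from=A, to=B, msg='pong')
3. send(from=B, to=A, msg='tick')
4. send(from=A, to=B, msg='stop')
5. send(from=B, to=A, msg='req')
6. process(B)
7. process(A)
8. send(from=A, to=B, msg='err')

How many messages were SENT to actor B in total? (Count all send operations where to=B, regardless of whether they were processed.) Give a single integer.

Answer: 4

Derivation:
After 1 (send(from=A, to=B, msg='done')): A:[] B:[done]
After 2 (send(from=A, to=B, msg='pong')): A:[] B:[done,pong]
After 3 (send(from=B, to=A, msg='tick')): A:[tick] B:[done,pong]
After 4 (send(from=A, to=B, msg='stop')): A:[tick] B:[done,pong,stop]
After 5 (send(from=B, to=A, msg='req')): A:[tick,req] B:[done,pong,stop]
After 6 (process(B)): A:[tick,req] B:[pong,stop]
After 7 (process(A)): A:[req] B:[pong,stop]
After 8 (send(from=A, to=B, msg='err')): A:[req] B:[pong,stop,err]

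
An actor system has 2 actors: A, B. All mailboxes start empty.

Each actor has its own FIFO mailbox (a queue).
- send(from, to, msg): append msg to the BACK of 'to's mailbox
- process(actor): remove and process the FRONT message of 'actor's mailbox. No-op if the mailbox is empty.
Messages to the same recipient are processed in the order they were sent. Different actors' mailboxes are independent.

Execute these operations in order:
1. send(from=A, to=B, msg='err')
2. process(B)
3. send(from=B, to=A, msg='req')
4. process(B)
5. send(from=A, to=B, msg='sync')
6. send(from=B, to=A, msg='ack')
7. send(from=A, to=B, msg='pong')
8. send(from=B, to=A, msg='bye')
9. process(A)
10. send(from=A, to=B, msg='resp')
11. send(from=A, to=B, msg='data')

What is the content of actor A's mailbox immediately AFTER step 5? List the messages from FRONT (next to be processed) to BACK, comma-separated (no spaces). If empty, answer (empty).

After 1 (send(from=A, to=B, msg='err')): A:[] B:[err]
After 2 (process(B)): A:[] B:[]
After 3 (send(from=B, to=A, msg='req')): A:[req] B:[]
After 4 (process(B)): A:[req] B:[]
After 5 (send(from=A, to=B, msg='sync')): A:[req] B:[sync]

req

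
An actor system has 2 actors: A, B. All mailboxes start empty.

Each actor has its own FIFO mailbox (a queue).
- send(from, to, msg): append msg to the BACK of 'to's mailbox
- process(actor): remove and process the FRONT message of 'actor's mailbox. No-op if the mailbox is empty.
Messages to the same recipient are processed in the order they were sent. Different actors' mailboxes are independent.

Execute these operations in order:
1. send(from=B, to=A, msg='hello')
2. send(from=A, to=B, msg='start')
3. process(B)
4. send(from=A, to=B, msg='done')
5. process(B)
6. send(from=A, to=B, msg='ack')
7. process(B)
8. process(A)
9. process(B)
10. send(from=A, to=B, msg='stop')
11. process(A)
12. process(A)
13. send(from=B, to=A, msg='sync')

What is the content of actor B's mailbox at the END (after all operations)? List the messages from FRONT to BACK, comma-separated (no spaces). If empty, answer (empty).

After 1 (send(from=B, to=A, msg='hello')): A:[hello] B:[]
After 2 (send(from=A, to=B, msg='start')): A:[hello] B:[start]
After 3 (process(B)): A:[hello] B:[]
After 4 (send(from=A, to=B, msg='done')): A:[hello] B:[done]
After 5 (process(B)): A:[hello] B:[]
After 6 (send(from=A, to=B, msg='ack')): A:[hello] B:[ack]
After 7 (process(B)): A:[hello] B:[]
After 8 (process(A)): A:[] B:[]
After 9 (process(B)): A:[] B:[]
After 10 (send(from=A, to=B, msg='stop')): A:[] B:[stop]
After 11 (process(A)): A:[] B:[stop]
After 12 (process(A)): A:[] B:[stop]
After 13 (send(from=B, to=A, msg='sync')): A:[sync] B:[stop]

Answer: stop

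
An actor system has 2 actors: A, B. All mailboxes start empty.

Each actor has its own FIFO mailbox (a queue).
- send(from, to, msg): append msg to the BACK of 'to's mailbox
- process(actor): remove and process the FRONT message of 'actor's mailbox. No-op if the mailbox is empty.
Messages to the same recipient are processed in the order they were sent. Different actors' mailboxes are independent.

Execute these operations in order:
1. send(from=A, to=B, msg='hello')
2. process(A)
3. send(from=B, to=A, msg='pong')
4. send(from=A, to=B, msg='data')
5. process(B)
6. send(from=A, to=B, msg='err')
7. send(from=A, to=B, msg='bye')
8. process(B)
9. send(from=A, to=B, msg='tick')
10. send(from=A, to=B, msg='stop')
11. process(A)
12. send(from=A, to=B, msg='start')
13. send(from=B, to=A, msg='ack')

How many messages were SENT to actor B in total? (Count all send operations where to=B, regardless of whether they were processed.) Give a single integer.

After 1 (send(from=A, to=B, msg='hello')): A:[] B:[hello]
After 2 (process(A)): A:[] B:[hello]
After 3 (send(from=B, to=A, msg='pong')): A:[pong] B:[hello]
After 4 (send(from=A, to=B, msg='data')): A:[pong] B:[hello,data]
After 5 (process(B)): A:[pong] B:[data]
After 6 (send(from=A, to=B, msg='err')): A:[pong] B:[data,err]
After 7 (send(from=A, to=B, msg='bye')): A:[pong] B:[data,err,bye]
After 8 (process(B)): A:[pong] B:[err,bye]
After 9 (send(from=A, to=B, msg='tick')): A:[pong] B:[err,bye,tick]
After 10 (send(from=A, to=B, msg='stop')): A:[pong] B:[err,bye,tick,stop]
After 11 (process(A)): A:[] B:[err,bye,tick,stop]
After 12 (send(from=A, to=B, msg='start')): A:[] B:[err,bye,tick,stop,start]
After 13 (send(from=B, to=A, msg='ack')): A:[ack] B:[err,bye,tick,stop,start]

Answer: 7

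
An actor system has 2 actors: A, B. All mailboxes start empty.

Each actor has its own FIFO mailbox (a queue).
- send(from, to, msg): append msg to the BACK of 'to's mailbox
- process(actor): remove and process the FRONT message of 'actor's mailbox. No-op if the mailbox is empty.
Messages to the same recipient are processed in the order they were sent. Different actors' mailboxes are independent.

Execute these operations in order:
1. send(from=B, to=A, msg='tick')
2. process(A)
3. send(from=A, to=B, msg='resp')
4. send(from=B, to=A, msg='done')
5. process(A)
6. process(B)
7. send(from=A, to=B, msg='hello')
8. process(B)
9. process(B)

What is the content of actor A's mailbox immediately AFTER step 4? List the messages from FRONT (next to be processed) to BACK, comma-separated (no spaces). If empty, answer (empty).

After 1 (send(from=B, to=A, msg='tick')): A:[tick] B:[]
After 2 (process(A)): A:[] B:[]
After 3 (send(from=A, to=B, msg='resp')): A:[] B:[resp]
After 4 (send(from=B, to=A, msg='done')): A:[done] B:[resp]

done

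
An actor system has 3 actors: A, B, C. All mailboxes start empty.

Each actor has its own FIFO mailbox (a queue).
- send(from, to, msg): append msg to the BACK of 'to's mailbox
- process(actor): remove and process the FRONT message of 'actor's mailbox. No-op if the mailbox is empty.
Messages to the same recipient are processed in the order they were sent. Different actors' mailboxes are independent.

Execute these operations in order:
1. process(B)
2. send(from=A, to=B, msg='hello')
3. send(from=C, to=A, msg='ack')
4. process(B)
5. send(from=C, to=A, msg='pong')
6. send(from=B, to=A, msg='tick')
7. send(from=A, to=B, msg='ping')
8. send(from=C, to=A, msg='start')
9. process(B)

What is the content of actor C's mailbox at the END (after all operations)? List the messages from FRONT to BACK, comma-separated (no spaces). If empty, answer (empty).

Answer: (empty)

Derivation:
After 1 (process(B)): A:[] B:[] C:[]
After 2 (send(from=A, to=B, msg='hello')): A:[] B:[hello] C:[]
After 3 (send(from=C, to=A, msg='ack')): A:[ack] B:[hello] C:[]
After 4 (process(B)): A:[ack] B:[] C:[]
After 5 (send(from=C, to=A, msg='pong')): A:[ack,pong] B:[] C:[]
After 6 (send(from=B, to=A, msg='tick')): A:[ack,pong,tick] B:[] C:[]
After 7 (send(from=A, to=B, msg='ping')): A:[ack,pong,tick] B:[ping] C:[]
After 8 (send(from=C, to=A, msg='start')): A:[ack,pong,tick,start] B:[ping] C:[]
After 9 (process(B)): A:[ack,pong,tick,start] B:[] C:[]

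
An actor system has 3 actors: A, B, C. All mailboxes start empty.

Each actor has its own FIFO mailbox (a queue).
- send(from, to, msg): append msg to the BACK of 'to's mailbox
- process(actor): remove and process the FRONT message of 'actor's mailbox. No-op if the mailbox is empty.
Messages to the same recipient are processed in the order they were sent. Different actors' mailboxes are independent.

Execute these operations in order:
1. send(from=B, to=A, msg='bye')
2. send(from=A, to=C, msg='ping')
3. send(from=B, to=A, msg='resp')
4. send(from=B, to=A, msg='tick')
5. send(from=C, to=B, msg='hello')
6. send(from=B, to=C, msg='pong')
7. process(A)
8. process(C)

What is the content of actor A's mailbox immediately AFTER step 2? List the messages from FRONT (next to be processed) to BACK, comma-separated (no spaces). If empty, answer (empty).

After 1 (send(from=B, to=A, msg='bye')): A:[bye] B:[] C:[]
After 2 (send(from=A, to=C, msg='ping')): A:[bye] B:[] C:[ping]

bye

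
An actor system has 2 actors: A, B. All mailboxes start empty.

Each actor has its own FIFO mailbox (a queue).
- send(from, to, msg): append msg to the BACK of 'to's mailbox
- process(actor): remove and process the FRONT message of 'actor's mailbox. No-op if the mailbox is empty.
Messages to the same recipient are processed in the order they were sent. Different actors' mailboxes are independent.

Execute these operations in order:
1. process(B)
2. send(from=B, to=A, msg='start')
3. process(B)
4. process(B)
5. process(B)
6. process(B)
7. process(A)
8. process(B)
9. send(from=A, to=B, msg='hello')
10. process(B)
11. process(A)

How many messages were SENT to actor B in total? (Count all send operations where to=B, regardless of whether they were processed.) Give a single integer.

Answer: 1

Derivation:
After 1 (process(B)): A:[] B:[]
After 2 (send(from=B, to=A, msg='start')): A:[start] B:[]
After 3 (process(B)): A:[start] B:[]
After 4 (process(B)): A:[start] B:[]
After 5 (process(B)): A:[start] B:[]
After 6 (process(B)): A:[start] B:[]
After 7 (process(A)): A:[] B:[]
After 8 (process(B)): A:[] B:[]
After 9 (send(from=A, to=B, msg='hello')): A:[] B:[hello]
After 10 (process(B)): A:[] B:[]
After 11 (process(A)): A:[] B:[]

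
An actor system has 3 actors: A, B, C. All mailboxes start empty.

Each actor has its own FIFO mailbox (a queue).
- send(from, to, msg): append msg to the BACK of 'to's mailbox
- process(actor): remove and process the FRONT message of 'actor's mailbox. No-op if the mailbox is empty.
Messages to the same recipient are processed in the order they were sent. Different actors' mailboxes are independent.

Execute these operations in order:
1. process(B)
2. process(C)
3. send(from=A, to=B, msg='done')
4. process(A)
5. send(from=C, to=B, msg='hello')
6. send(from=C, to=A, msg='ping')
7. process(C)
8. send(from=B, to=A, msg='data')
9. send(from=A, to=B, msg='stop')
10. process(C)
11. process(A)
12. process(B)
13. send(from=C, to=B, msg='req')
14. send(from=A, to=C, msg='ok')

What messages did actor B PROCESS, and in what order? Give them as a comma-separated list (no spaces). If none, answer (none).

Answer: done

Derivation:
After 1 (process(B)): A:[] B:[] C:[]
After 2 (process(C)): A:[] B:[] C:[]
After 3 (send(from=A, to=B, msg='done')): A:[] B:[done] C:[]
After 4 (process(A)): A:[] B:[done] C:[]
After 5 (send(from=C, to=B, msg='hello')): A:[] B:[done,hello] C:[]
After 6 (send(from=C, to=A, msg='ping')): A:[ping] B:[done,hello] C:[]
After 7 (process(C)): A:[ping] B:[done,hello] C:[]
After 8 (send(from=B, to=A, msg='data')): A:[ping,data] B:[done,hello] C:[]
After 9 (send(from=A, to=B, msg='stop')): A:[ping,data] B:[done,hello,stop] C:[]
After 10 (process(C)): A:[ping,data] B:[done,hello,stop] C:[]
After 11 (process(A)): A:[data] B:[done,hello,stop] C:[]
After 12 (process(B)): A:[data] B:[hello,stop] C:[]
After 13 (send(from=C, to=B, msg='req')): A:[data] B:[hello,stop,req] C:[]
After 14 (send(from=A, to=C, msg='ok')): A:[data] B:[hello,stop,req] C:[ok]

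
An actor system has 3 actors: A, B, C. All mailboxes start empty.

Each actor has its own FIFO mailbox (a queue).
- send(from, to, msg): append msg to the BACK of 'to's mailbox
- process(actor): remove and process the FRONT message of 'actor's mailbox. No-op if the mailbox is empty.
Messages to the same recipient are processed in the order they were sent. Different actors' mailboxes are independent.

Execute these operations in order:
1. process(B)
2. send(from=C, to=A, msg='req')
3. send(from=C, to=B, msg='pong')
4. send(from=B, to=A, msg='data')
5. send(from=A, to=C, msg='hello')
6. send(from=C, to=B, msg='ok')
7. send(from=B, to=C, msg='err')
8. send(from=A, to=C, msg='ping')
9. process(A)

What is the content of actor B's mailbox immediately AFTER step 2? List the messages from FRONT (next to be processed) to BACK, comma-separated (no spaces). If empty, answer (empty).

After 1 (process(B)): A:[] B:[] C:[]
After 2 (send(from=C, to=A, msg='req')): A:[req] B:[] C:[]

(empty)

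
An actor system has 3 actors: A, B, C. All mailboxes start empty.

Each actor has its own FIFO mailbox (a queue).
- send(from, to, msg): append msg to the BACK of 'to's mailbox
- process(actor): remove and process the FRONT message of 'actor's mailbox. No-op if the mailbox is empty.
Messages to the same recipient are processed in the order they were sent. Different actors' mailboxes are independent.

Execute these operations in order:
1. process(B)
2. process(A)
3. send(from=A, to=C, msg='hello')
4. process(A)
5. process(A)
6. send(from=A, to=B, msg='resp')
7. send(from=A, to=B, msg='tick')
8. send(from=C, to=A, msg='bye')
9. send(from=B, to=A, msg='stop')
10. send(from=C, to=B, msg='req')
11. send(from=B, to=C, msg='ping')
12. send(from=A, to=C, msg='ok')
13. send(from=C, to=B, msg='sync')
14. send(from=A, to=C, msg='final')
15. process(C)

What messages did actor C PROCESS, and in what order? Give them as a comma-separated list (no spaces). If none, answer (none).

Answer: hello

Derivation:
After 1 (process(B)): A:[] B:[] C:[]
After 2 (process(A)): A:[] B:[] C:[]
After 3 (send(from=A, to=C, msg='hello')): A:[] B:[] C:[hello]
After 4 (process(A)): A:[] B:[] C:[hello]
After 5 (process(A)): A:[] B:[] C:[hello]
After 6 (send(from=A, to=B, msg='resp')): A:[] B:[resp] C:[hello]
After 7 (send(from=A, to=B, msg='tick')): A:[] B:[resp,tick] C:[hello]
After 8 (send(from=C, to=A, msg='bye')): A:[bye] B:[resp,tick] C:[hello]
After 9 (send(from=B, to=A, msg='stop')): A:[bye,stop] B:[resp,tick] C:[hello]
After 10 (send(from=C, to=B, msg='req')): A:[bye,stop] B:[resp,tick,req] C:[hello]
After 11 (send(from=B, to=C, msg='ping')): A:[bye,stop] B:[resp,tick,req] C:[hello,ping]
After 12 (send(from=A, to=C, msg='ok')): A:[bye,stop] B:[resp,tick,req] C:[hello,ping,ok]
After 13 (send(from=C, to=B, msg='sync')): A:[bye,stop] B:[resp,tick,req,sync] C:[hello,ping,ok]
After 14 (send(from=A, to=C, msg='final')): A:[bye,stop] B:[resp,tick,req,sync] C:[hello,ping,ok,final]
After 15 (process(C)): A:[bye,stop] B:[resp,tick,req,sync] C:[ping,ok,final]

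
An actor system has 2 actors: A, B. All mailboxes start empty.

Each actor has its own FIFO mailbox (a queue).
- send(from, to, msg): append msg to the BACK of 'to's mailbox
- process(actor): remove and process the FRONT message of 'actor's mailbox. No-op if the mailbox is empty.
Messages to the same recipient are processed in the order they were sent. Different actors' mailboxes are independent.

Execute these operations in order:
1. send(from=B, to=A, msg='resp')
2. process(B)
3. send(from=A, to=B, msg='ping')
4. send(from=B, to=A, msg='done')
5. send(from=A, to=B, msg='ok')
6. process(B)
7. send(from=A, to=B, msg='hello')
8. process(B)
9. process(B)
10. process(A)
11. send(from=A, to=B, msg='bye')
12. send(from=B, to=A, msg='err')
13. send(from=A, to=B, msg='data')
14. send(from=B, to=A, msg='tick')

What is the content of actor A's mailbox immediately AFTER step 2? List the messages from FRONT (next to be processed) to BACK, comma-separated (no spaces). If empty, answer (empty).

After 1 (send(from=B, to=A, msg='resp')): A:[resp] B:[]
After 2 (process(B)): A:[resp] B:[]

resp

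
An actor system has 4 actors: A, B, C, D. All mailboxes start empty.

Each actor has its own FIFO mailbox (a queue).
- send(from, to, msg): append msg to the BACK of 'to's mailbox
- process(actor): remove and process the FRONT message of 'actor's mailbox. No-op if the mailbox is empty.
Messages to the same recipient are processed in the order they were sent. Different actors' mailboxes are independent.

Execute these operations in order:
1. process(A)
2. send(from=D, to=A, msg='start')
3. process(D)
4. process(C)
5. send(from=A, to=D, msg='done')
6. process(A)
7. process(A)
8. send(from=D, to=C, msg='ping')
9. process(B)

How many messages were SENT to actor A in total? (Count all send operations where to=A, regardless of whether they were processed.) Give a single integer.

After 1 (process(A)): A:[] B:[] C:[] D:[]
After 2 (send(from=D, to=A, msg='start')): A:[start] B:[] C:[] D:[]
After 3 (process(D)): A:[start] B:[] C:[] D:[]
After 4 (process(C)): A:[start] B:[] C:[] D:[]
After 5 (send(from=A, to=D, msg='done')): A:[start] B:[] C:[] D:[done]
After 6 (process(A)): A:[] B:[] C:[] D:[done]
After 7 (process(A)): A:[] B:[] C:[] D:[done]
After 8 (send(from=D, to=C, msg='ping')): A:[] B:[] C:[ping] D:[done]
After 9 (process(B)): A:[] B:[] C:[ping] D:[done]

Answer: 1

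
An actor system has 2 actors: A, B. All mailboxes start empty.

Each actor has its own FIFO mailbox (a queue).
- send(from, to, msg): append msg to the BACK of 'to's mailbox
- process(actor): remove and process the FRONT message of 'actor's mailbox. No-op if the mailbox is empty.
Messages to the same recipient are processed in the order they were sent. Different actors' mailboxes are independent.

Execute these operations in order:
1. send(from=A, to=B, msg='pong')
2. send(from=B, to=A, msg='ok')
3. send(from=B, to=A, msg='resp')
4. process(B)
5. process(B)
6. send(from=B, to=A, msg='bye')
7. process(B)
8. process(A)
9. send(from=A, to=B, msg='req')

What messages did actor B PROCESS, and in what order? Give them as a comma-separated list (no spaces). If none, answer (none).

Answer: pong

Derivation:
After 1 (send(from=A, to=B, msg='pong')): A:[] B:[pong]
After 2 (send(from=B, to=A, msg='ok')): A:[ok] B:[pong]
After 3 (send(from=B, to=A, msg='resp')): A:[ok,resp] B:[pong]
After 4 (process(B)): A:[ok,resp] B:[]
After 5 (process(B)): A:[ok,resp] B:[]
After 6 (send(from=B, to=A, msg='bye')): A:[ok,resp,bye] B:[]
After 7 (process(B)): A:[ok,resp,bye] B:[]
After 8 (process(A)): A:[resp,bye] B:[]
After 9 (send(from=A, to=B, msg='req')): A:[resp,bye] B:[req]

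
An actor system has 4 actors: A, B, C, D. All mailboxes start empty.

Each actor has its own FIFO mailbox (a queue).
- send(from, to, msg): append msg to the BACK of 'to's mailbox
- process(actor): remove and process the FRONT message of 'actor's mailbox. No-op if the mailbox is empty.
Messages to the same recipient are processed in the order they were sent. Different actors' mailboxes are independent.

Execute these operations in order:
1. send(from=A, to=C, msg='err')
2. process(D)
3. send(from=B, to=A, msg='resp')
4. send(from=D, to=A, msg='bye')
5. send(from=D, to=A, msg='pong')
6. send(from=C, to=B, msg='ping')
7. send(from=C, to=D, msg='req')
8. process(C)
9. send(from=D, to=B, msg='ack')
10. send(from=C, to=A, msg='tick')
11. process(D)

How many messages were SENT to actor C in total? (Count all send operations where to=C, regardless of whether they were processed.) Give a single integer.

After 1 (send(from=A, to=C, msg='err')): A:[] B:[] C:[err] D:[]
After 2 (process(D)): A:[] B:[] C:[err] D:[]
After 3 (send(from=B, to=A, msg='resp')): A:[resp] B:[] C:[err] D:[]
After 4 (send(from=D, to=A, msg='bye')): A:[resp,bye] B:[] C:[err] D:[]
After 5 (send(from=D, to=A, msg='pong')): A:[resp,bye,pong] B:[] C:[err] D:[]
After 6 (send(from=C, to=B, msg='ping')): A:[resp,bye,pong] B:[ping] C:[err] D:[]
After 7 (send(from=C, to=D, msg='req')): A:[resp,bye,pong] B:[ping] C:[err] D:[req]
After 8 (process(C)): A:[resp,bye,pong] B:[ping] C:[] D:[req]
After 9 (send(from=D, to=B, msg='ack')): A:[resp,bye,pong] B:[ping,ack] C:[] D:[req]
After 10 (send(from=C, to=A, msg='tick')): A:[resp,bye,pong,tick] B:[ping,ack] C:[] D:[req]
After 11 (process(D)): A:[resp,bye,pong,tick] B:[ping,ack] C:[] D:[]

Answer: 1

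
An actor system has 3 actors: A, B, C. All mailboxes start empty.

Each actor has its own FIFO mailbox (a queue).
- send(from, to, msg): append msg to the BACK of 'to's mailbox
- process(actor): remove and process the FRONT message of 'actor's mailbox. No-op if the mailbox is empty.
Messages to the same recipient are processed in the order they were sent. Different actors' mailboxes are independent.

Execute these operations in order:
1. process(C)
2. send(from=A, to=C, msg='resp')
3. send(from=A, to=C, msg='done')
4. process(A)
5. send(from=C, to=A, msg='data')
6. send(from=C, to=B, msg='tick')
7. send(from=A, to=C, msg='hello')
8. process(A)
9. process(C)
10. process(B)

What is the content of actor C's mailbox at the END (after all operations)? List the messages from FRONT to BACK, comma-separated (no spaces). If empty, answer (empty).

After 1 (process(C)): A:[] B:[] C:[]
After 2 (send(from=A, to=C, msg='resp')): A:[] B:[] C:[resp]
After 3 (send(from=A, to=C, msg='done')): A:[] B:[] C:[resp,done]
After 4 (process(A)): A:[] B:[] C:[resp,done]
After 5 (send(from=C, to=A, msg='data')): A:[data] B:[] C:[resp,done]
After 6 (send(from=C, to=B, msg='tick')): A:[data] B:[tick] C:[resp,done]
After 7 (send(from=A, to=C, msg='hello')): A:[data] B:[tick] C:[resp,done,hello]
After 8 (process(A)): A:[] B:[tick] C:[resp,done,hello]
After 9 (process(C)): A:[] B:[tick] C:[done,hello]
After 10 (process(B)): A:[] B:[] C:[done,hello]

Answer: done,hello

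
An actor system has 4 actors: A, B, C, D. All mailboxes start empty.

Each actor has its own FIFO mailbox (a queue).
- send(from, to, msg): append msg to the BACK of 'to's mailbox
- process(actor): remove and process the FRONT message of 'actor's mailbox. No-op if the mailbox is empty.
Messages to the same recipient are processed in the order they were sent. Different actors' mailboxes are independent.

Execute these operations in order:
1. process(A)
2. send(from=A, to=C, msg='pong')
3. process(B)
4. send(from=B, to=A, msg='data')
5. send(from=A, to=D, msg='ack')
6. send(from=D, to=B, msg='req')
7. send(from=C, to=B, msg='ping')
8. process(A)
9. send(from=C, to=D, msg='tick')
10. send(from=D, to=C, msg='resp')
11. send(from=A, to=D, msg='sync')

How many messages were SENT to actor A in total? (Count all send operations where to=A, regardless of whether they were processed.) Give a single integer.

After 1 (process(A)): A:[] B:[] C:[] D:[]
After 2 (send(from=A, to=C, msg='pong')): A:[] B:[] C:[pong] D:[]
After 3 (process(B)): A:[] B:[] C:[pong] D:[]
After 4 (send(from=B, to=A, msg='data')): A:[data] B:[] C:[pong] D:[]
After 5 (send(from=A, to=D, msg='ack')): A:[data] B:[] C:[pong] D:[ack]
After 6 (send(from=D, to=B, msg='req')): A:[data] B:[req] C:[pong] D:[ack]
After 7 (send(from=C, to=B, msg='ping')): A:[data] B:[req,ping] C:[pong] D:[ack]
After 8 (process(A)): A:[] B:[req,ping] C:[pong] D:[ack]
After 9 (send(from=C, to=D, msg='tick')): A:[] B:[req,ping] C:[pong] D:[ack,tick]
After 10 (send(from=D, to=C, msg='resp')): A:[] B:[req,ping] C:[pong,resp] D:[ack,tick]
After 11 (send(from=A, to=D, msg='sync')): A:[] B:[req,ping] C:[pong,resp] D:[ack,tick,sync]

Answer: 1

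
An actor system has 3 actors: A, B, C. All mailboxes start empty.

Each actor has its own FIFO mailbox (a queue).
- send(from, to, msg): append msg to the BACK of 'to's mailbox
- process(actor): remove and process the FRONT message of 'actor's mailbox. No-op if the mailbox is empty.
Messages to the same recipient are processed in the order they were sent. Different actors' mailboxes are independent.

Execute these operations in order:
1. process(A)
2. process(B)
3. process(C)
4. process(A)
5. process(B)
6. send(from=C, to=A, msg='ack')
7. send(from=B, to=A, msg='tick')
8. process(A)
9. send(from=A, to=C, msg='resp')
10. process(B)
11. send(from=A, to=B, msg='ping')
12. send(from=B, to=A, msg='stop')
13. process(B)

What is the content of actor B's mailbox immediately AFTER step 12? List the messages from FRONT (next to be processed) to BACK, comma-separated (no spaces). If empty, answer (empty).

After 1 (process(A)): A:[] B:[] C:[]
After 2 (process(B)): A:[] B:[] C:[]
After 3 (process(C)): A:[] B:[] C:[]
After 4 (process(A)): A:[] B:[] C:[]
After 5 (process(B)): A:[] B:[] C:[]
After 6 (send(from=C, to=A, msg='ack')): A:[ack] B:[] C:[]
After 7 (send(from=B, to=A, msg='tick')): A:[ack,tick] B:[] C:[]
After 8 (process(A)): A:[tick] B:[] C:[]
After 9 (send(from=A, to=C, msg='resp')): A:[tick] B:[] C:[resp]
After 10 (process(B)): A:[tick] B:[] C:[resp]
After 11 (send(from=A, to=B, msg='ping')): A:[tick] B:[ping] C:[resp]
After 12 (send(from=B, to=A, msg='stop')): A:[tick,stop] B:[ping] C:[resp]

ping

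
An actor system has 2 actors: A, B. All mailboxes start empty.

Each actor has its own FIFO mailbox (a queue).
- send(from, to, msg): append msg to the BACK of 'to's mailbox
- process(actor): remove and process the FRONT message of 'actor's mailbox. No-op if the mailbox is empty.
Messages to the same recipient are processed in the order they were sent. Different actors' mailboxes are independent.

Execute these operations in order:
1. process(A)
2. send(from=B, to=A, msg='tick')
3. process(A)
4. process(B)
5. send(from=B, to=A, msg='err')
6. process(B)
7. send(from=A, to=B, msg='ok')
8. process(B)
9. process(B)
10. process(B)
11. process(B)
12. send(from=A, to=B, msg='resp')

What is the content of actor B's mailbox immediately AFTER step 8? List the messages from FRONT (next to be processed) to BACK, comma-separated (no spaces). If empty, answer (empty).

After 1 (process(A)): A:[] B:[]
After 2 (send(from=B, to=A, msg='tick')): A:[tick] B:[]
After 3 (process(A)): A:[] B:[]
After 4 (process(B)): A:[] B:[]
After 5 (send(from=B, to=A, msg='err')): A:[err] B:[]
After 6 (process(B)): A:[err] B:[]
After 7 (send(from=A, to=B, msg='ok')): A:[err] B:[ok]
After 8 (process(B)): A:[err] B:[]

(empty)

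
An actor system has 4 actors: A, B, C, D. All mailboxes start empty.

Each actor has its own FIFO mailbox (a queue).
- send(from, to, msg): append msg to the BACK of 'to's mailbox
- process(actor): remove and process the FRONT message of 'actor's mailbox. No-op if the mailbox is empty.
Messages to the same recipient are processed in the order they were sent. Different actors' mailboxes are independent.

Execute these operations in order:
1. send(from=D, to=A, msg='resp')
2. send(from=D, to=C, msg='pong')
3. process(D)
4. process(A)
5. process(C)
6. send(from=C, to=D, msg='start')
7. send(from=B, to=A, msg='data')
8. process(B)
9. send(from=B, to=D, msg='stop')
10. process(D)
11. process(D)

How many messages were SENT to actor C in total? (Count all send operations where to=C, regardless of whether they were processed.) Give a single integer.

After 1 (send(from=D, to=A, msg='resp')): A:[resp] B:[] C:[] D:[]
After 2 (send(from=D, to=C, msg='pong')): A:[resp] B:[] C:[pong] D:[]
After 3 (process(D)): A:[resp] B:[] C:[pong] D:[]
After 4 (process(A)): A:[] B:[] C:[pong] D:[]
After 5 (process(C)): A:[] B:[] C:[] D:[]
After 6 (send(from=C, to=D, msg='start')): A:[] B:[] C:[] D:[start]
After 7 (send(from=B, to=A, msg='data')): A:[data] B:[] C:[] D:[start]
After 8 (process(B)): A:[data] B:[] C:[] D:[start]
After 9 (send(from=B, to=D, msg='stop')): A:[data] B:[] C:[] D:[start,stop]
After 10 (process(D)): A:[data] B:[] C:[] D:[stop]
After 11 (process(D)): A:[data] B:[] C:[] D:[]

Answer: 1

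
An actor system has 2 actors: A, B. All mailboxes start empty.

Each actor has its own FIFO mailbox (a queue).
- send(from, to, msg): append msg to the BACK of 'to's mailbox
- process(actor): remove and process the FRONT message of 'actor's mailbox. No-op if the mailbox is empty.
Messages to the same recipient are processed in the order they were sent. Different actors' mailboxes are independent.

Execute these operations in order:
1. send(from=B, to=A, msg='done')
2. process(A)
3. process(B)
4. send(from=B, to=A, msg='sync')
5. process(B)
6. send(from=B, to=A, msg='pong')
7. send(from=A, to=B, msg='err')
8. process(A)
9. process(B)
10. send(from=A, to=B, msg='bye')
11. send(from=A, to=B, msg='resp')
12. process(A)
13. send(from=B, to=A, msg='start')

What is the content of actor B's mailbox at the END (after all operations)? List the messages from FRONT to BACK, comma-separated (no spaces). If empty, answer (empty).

Answer: bye,resp

Derivation:
After 1 (send(from=B, to=A, msg='done')): A:[done] B:[]
After 2 (process(A)): A:[] B:[]
After 3 (process(B)): A:[] B:[]
After 4 (send(from=B, to=A, msg='sync')): A:[sync] B:[]
After 5 (process(B)): A:[sync] B:[]
After 6 (send(from=B, to=A, msg='pong')): A:[sync,pong] B:[]
After 7 (send(from=A, to=B, msg='err')): A:[sync,pong] B:[err]
After 8 (process(A)): A:[pong] B:[err]
After 9 (process(B)): A:[pong] B:[]
After 10 (send(from=A, to=B, msg='bye')): A:[pong] B:[bye]
After 11 (send(from=A, to=B, msg='resp')): A:[pong] B:[bye,resp]
After 12 (process(A)): A:[] B:[bye,resp]
After 13 (send(from=B, to=A, msg='start')): A:[start] B:[bye,resp]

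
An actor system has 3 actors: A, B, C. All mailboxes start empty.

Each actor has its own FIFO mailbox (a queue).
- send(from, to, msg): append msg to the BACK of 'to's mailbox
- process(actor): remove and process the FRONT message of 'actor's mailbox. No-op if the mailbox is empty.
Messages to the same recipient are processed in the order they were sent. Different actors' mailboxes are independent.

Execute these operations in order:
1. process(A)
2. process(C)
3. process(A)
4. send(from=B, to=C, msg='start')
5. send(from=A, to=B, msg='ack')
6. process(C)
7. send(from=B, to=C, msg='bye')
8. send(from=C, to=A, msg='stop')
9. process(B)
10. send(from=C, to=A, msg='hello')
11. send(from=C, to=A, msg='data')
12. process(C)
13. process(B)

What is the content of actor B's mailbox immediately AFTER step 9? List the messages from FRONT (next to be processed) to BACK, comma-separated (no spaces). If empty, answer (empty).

After 1 (process(A)): A:[] B:[] C:[]
After 2 (process(C)): A:[] B:[] C:[]
After 3 (process(A)): A:[] B:[] C:[]
After 4 (send(from=B, to=C, msg='start')): A:[] B:[] C:[start]
After 5 (send(from=A, to=B, msg='ack')): A:[] B:[ack] C:[start]
After 6 (process(C)): A:[] B:[ack] C:[]
After 7 (send(from=B, to=C, msg='bye')): A:[] B:[ack] C:[bye]
After 8 (send(from=C, to=A, msg='stop')): A:[stop] B:[ack] C:[bye]
After 9 (process(B)): A:[stop] B:[] C:[bye]

(empty)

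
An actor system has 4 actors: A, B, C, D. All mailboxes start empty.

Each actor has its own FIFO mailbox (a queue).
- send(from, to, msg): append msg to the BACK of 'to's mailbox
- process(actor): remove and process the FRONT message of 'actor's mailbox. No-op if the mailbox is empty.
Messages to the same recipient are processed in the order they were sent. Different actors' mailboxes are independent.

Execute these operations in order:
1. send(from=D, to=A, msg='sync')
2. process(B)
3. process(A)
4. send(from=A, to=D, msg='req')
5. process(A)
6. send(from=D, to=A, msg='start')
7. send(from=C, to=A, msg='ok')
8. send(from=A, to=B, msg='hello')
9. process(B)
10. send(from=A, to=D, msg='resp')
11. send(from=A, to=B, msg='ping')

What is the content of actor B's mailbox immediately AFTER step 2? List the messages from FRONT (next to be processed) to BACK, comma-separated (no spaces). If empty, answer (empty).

After 1 (send(from=D, to=A, msg='sync')): A:[sync] B:[] C:[] D:[]
After 2 (process(B)): A:[sync] B:[] C:[] D:[]

(empty)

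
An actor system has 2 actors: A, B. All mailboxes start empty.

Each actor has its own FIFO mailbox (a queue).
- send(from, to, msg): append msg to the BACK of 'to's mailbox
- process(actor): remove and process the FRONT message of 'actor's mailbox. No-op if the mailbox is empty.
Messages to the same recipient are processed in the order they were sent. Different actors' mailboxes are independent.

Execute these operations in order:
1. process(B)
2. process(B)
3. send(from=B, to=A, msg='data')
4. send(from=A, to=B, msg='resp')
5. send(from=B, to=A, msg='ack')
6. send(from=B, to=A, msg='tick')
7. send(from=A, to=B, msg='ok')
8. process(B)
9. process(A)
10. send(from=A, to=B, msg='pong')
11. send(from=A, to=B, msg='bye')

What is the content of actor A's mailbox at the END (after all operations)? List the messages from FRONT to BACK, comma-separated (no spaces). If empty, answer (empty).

After 1 (process(B)): A:[] B:[]
After 2 (process(B)): A:[] B:[]
After 3 (send(from=B, to=A, msg='data')): A:[data] B:[]
After 4 (send(from=A, to=B, msg='resp')): A:[data] B:[resp]
After 5 (send(from=B, to=A, msg='ack')): A:[data,ack] B:[resp]
After 6 (send(from=B, to=A, msg='tick')): A:[data,ack,tick] B:[resp]
After 7 (send(from=A, to=B, msg='ok')): A:[data,ack,tick] B:[resp,ok]
After 8 (process(B)): A:[data,ack,tick] B:[ok]
After 9 (process(A)): A:[ack,tick] B:[ok]
After 10 (send(from=A, to=B, msg='pong')): A:[ack,tick] B:[ok,pong]
After 11 (send(from=A, to=B, msg='bye')): A:[ack,tick] B:[ok,pong,bye]

Answer: ack,tick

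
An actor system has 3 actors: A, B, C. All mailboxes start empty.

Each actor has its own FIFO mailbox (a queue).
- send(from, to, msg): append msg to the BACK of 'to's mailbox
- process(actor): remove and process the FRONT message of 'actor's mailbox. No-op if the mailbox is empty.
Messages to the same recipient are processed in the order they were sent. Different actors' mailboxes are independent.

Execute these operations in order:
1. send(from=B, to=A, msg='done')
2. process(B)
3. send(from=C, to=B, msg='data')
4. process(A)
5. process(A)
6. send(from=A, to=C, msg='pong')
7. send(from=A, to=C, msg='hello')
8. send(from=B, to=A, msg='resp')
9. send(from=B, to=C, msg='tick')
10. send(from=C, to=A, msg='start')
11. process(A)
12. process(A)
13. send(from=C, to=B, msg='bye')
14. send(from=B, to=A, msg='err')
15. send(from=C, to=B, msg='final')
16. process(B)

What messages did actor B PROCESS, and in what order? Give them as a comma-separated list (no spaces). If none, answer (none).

Answer: data

Derivation:
After 1 (send(from=B, to=A, msg='done')): A:[done] B:[] C:[]
After 2 (process(B)): A:[done] B:[] C:[]
After 3 (send(from=C, to=B, msg='data')): A:[done] B:[data] C:[]
After 4 (process(A)): A:[] B:[data] C:[]
After 5 (process(A)): A:[] B:[data] C:[]
After 6 (send(from=A, to=C, msg='pong')): A:[] B:[data] C:[pong]
After 7 (send(from=A, to=C, msg='hello')): A:[] B:[data] C:[pong,hello]
After 8 (send(from=B, to=A, msg='resp')): A:[resp] B:[data] C:[pong,hello]
After 9 (send(from=B, to=C, msg='tick')): A:[resp] B:[data] C:[pong,hello,tick]
After 10 (send(from=C, to=A, msg='start')): A:[resp,start] B:[data] C:[pong,hello,tick]
After 11 (process(A)): A:[start] B:[data] C:[pong,hello,tick]
After 12 (process(A)): A:[] B:[data] C:[pong,hello,tick]
After 13 (send(from=C, to=B, msg='bye')): A:[] B:[data,bye] C:[pong,hello,tick]
After 14 (send(from=B, to=A, msg='err')): A:[err] B:[data,bye] C:[pong,hello,tick]
After 15 (send(from=C, to=B, msg='final')): A:[err] B:[data,bye,final] C:[pong,hello,tick]
After 16 (process(B)): A:[err] B:[bye,final] C:[pong,hello,tick]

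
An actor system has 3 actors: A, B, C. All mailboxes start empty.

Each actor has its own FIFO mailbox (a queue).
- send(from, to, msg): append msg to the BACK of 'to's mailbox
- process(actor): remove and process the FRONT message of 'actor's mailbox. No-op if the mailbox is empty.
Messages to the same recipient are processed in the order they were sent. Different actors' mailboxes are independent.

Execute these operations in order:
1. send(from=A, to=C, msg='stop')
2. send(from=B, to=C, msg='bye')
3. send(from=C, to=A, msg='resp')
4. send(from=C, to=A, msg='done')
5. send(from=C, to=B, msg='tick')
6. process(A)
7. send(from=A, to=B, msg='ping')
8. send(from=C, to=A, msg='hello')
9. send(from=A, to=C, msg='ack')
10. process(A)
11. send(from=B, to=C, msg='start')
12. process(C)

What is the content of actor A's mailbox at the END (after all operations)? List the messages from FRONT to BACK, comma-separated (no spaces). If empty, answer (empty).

After 1 (send(from=A, to=C, msg='stop')): A:[] B:[] C:[stop]
After 2 (send(from=B, to=C, msg='bye')): A:[] B:[] C:[stop,bye]
After 3 (send(from=C, to=A, msg='resp')): A:[resp] B:[] C:[stop,bye]
After 4 (send(from=C, to=A, msg='done')): A:[resp,done] B:[] C:[stop,bye]
After 5 (send(from=C, to=B, msg='tick')): A:[resp,done] B:[tick] C:[stop,bye]
After 6 (process(A)): A:[done] B:[tick] C:[stop,bye]
After 7 (send(from=A, to=B, msg='ping')): A:[done] B:[tick,ping] C:[stop,bye]
After 8 (send(from=C, to=A, msg='hello')): A:[done,hello] B:[tick,ping] C:[stop,bye]
After 9 (send(from=A, to=C, msg='ack')): A:[done,hello] B:[tick,ping] C:[stop,bye,ack]
After 10 (process(A)): A:[hello] B:[tick,ping] C:[stop,bye,ack]
After 11 (send(from=B, to=C, msg='start')): A:[hello] B:[tick,ping] C:[stop,bye,ack,start]
After 12 (process(C)): A:[hello] B:[tick,ping] C:[bye,ack,start]

Answer: hello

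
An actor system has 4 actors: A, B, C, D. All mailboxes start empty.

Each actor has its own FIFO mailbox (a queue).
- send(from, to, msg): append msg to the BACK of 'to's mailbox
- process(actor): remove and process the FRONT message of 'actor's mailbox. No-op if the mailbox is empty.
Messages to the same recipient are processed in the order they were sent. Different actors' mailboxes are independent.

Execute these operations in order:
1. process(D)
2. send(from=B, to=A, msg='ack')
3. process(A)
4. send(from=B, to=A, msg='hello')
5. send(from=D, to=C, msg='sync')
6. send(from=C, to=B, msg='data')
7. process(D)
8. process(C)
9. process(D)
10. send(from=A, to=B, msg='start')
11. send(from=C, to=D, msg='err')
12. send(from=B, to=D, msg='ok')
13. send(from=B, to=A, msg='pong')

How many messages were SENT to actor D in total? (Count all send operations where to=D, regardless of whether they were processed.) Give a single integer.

After 1 (process(D)): A:[] B:[] C:[] D:[]
After 2 (send(from=B, to=A, msg='ack')): A:[ack] B:[] C:[] D:[]
After 3 (process(A)): A:[] B:[] C:[] D:[]
After 4 (send(from=B, to=A, msg='hello')): A:[hello] B:[] C:[] D:[]
After 5 (send(from=D, to=C, msg='sync')): A:[hello] B:[] C:[sync] D:[]
After 6 (send(from=C, to=B, msg='data')): A:[hello] B:[data] C:[sync] D:[]
After 7 (process(D)): A:[hello] B:[data] C:[sync] D:[]
After 8 (process(C)): A:[hello] B:[data] C:[] D:[]
After 9 (process(D)): A:[hello] B:[data] C:[] D:[]
After 10 (send(from=A, to=B, msg='start')): A:[hello] B:[data,start] C:[] D:[]
After 11 (send(from=C, to=D, msg='err')): A:[hello] B:[data,start] C:[] D:[err]
After 12 (send(from=B, to=D, msg='ok')): A:[hello] B:[data,start] C:[] D:[err,ok]
After 13 (send(from=B, to=A, msg='pong')): A:[hello,pong] B:[data,start] C:[] D:[err,ok]

Answer: 2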